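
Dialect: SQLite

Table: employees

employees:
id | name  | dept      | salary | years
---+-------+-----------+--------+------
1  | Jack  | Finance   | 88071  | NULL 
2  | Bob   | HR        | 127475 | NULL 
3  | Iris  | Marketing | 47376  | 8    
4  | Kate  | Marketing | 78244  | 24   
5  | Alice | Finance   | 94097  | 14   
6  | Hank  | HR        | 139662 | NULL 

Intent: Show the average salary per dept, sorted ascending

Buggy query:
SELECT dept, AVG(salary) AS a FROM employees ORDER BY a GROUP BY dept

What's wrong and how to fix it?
Bug: GROUP BY must precede ORDER BY

Fix: Move ORDER BY to the end, after GROUP BY

Corrected query:
SELECT dept, AVG(salary) AS a FROM employees GROUP BY dept ORDER BY a

Result:
dept      | a       
----------+---------
Marketing | 62810   
Finance   | 91084   
HR        | 133568.5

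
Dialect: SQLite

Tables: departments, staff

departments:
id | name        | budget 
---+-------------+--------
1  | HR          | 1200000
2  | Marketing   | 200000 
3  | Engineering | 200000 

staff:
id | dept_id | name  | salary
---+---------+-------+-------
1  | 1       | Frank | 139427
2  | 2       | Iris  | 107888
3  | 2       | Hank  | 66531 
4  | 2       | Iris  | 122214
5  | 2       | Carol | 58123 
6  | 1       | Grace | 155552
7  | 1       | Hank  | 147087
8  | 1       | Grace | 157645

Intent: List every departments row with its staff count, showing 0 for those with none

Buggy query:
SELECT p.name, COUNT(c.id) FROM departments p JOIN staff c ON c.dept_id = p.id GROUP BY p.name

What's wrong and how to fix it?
Bug: An inner join excludes parents with zero children

Fix: Switch to LEFT JOIN to retain unmatched parent rows

Corrected query:
SELECT p.name, COUNT(c.id) FROM departments p LEFT JOIN staff c ON c.dept_id = p.id GROUP BY p.name

Result:
name        | COUNT(c.id)
------------+------------
Engineering | 0          
HR          | 4          
Marketing   | 4          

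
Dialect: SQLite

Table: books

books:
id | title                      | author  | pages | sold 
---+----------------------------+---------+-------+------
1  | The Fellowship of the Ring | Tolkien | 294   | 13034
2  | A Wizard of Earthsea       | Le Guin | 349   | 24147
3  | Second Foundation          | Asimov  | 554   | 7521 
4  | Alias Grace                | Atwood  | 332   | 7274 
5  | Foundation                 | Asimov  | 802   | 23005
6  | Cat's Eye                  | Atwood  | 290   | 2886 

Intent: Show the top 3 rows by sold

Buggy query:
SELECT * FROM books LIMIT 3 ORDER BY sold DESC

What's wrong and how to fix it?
Bug: LIMIT must come after ORDER BY

Fix: Swap the clauses: ORDER BY first, then LIMIT

Corrected query:
SELECT * FROM books ORDER BY sold DESC LIMIT 3

Result:
id | title                      | author  | pages | sold 
---+----------------------------+---------+-------+------
2  | A Wizard of Earthsea       | Le Guin | 349   | 24147
5  | Foundation                 | Asimov  | 802   | 23005
1  | The Fellowship of the Ring | Tolkien | 294   | 13034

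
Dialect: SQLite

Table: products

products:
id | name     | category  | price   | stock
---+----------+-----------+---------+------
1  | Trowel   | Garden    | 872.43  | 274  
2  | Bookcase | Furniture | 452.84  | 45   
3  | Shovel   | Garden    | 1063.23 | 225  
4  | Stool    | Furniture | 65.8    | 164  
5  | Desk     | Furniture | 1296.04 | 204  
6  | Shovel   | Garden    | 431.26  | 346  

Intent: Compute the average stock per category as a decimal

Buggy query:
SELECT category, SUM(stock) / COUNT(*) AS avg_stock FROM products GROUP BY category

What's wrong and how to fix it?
Bug: Both operands are integers, so '/' performs integer division and truncates

Fix: Cast one side to REAL so the division keeps the fractional part

Corrected query:
SELECT category, SUM(stock) * 1.0 / COUNT(*) AS avg_stock FROM products GROUP BY category

Result:
category  | avg_stock 
----------+-----------
Furniture | 137.666667
Garden    | 281.666667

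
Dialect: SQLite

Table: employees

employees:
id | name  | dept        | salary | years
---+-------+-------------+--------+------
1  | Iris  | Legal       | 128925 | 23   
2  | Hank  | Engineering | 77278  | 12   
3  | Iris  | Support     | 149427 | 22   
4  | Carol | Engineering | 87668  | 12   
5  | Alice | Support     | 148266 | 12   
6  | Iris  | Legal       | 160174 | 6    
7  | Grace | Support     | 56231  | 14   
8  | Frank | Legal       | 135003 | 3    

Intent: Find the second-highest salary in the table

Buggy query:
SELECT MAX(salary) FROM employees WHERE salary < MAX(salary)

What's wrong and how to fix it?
Bug: The inner MAX is an aggregate inside WHERE, which is not allowed

Fix: Put the inner MAX in a scalar subquery

Corrected query:
SELECT MAX(salary) FROM employees WHERE salary < (SELECT MAX(salary) FROM employees)

Result:
MAX(salary)
-----------
149427     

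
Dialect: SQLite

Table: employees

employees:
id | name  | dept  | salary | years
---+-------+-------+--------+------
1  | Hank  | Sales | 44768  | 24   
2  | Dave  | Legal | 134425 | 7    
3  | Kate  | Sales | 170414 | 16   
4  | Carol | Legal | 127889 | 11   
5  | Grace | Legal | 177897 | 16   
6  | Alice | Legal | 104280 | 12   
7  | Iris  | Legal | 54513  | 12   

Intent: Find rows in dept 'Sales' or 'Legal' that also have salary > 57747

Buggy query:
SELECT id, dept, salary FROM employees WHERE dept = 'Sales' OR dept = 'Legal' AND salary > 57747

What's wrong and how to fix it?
Bug: AND binds tighter than OR, so this parses as dept = 'Sales' OR (dept = 'Legal' AND salary > 57747)

Fix: Group the OR with parentheses (or use IN), then AND the threshold

Corrected query:
SELECT id, dept, salary FROM employees WHERE (dept = 'Sales' OR dept = 'Legal') AND salary > 57747

Result:
id | dept  | salary
---+-------+-------
2  | Legal | 134425
3  | Sales | 170414
4  | Legal | 127889
5  | Legal | 177897
6  | Legal | 104280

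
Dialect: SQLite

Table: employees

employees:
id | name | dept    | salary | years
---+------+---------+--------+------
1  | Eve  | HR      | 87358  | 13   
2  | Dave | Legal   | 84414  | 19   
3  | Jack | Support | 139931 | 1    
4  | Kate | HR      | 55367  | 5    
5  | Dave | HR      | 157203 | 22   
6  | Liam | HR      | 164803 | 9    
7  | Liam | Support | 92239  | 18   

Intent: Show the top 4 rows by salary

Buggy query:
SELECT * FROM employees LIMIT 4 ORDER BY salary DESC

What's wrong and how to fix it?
Bug: ORDER BY cannot follow LIMIT; LIMIT is the final clause

Fix: Sort with ORDER BY, then apply LIMIT

Corrected query:
SELECT * FROM employees ORDER BY salary DESC LIMIT 4

Result:
id | name | dept    | salary | years
---+------+---------+--------+------
6  | Liam | HR      | 164803 | 9    
5  | Dave | HR      | 157203 | 22   
3  | Jack | Support | 139931 | 1    
7  | Liam | Support | 92239  | 18   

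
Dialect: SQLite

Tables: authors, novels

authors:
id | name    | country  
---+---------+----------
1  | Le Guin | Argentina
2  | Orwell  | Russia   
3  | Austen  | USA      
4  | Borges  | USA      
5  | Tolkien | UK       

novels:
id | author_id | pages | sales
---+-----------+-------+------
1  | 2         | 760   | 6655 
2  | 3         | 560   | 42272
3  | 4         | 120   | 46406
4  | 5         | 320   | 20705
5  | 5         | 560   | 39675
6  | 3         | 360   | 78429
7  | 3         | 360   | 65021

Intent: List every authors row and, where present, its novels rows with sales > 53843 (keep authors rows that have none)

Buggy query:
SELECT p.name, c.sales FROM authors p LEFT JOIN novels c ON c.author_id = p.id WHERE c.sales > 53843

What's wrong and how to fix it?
Bug: A WHERE condition on the right-hand table after LEFT JOIN drops unmatched parents

Fix: Put 'c.sales > 53843' in the JOIN's ON clause instead of WHERE

Corrected query:
SELECT p.name, c.sales FROM authors p LEFT JOIN novels c ON c.author_id = p.id AND c.sales > 53843

Result:
name    | sales
--------+------
Le Guin | NULL 
Orwell  | NULL 
Austen  | 65021
Austen  | 78429
Borges  | NULL 
Tolkien | NULL 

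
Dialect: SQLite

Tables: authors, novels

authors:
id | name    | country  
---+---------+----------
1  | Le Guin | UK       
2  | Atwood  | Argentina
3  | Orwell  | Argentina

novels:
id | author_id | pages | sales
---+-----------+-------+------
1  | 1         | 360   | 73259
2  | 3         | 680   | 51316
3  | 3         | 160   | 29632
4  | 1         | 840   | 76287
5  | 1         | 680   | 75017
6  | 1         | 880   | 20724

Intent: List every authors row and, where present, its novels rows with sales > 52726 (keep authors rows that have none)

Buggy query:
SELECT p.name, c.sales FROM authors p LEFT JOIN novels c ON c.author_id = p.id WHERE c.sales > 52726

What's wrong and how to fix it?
Bug: Filtering c.sales in WHERE discards the NULL rows produced by LEFT JOIN, turning it into an inner join

Fix: Move the right-table condition into the ON clause so unmatched parents are kept

Corrected query:
SELECT p.name, c.sales FROM authors p LEFT JOIN novels c ON c.author_id = p.id AND c.sales > 52726

Result:
name    | sales
--------+------
Le Guin | 73259
Le Guin | 75017
Le Guin | 76287
Atwood  | NULL 
Orwell  | NULL 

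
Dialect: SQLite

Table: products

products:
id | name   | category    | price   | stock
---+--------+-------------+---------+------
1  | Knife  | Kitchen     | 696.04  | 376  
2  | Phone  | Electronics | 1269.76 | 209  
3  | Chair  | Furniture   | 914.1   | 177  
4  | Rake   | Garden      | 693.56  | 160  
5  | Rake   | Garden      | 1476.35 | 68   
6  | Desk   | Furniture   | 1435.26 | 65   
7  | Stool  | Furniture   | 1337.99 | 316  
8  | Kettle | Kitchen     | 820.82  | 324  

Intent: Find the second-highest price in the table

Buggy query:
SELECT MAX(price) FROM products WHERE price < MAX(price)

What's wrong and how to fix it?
Bug: The inner MAX is an aggregate inside WHERE, which is not allowed

Fix: Compute the overall MAX in a subquery, then take MAX of rows below it

Corrected query:
SELECT MAX(price) FROM products WHERE price < (SELECT MAX(price) FROM products)

Result:
MAX(price)
----------
1435.26   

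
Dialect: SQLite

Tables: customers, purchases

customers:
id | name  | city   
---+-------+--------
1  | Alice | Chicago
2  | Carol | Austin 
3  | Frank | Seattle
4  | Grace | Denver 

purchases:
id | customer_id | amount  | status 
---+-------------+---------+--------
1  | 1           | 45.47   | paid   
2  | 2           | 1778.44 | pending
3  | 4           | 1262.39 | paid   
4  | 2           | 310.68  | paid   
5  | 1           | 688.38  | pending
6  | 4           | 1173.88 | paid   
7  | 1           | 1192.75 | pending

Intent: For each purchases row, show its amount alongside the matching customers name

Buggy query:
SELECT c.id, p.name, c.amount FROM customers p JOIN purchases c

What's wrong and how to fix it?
Bug: JOIN with no ON clause produces a cartesian product; every purchases row pairs with every customers row

Fix: Add ON c.customer_id = p.id to the JOIN

Corrected query:
SELECT c.id, p.name, c.amount FROM customers p JOIN purchases c ON c.customer_id = p.id

Result:
id | name  | amount 
---+-------+--------
1  | Alice | 45.47  
2  | Carol | 1778.44
3  | Grace | 1262.39
4  | Carol | 310.68 
5  | Alice | 688.38 
6  | Grace | 1173.88
7  | Alice | 1192.75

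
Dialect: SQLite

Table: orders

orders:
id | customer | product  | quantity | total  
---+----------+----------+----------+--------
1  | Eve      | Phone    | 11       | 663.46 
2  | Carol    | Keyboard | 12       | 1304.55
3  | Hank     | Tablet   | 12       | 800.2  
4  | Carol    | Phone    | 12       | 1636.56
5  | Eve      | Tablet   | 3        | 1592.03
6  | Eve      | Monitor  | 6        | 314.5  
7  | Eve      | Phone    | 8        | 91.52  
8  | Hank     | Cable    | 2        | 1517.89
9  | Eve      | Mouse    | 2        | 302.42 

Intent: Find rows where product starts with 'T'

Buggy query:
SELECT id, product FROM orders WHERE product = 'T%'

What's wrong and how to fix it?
Bug: Wildcards only work with LIKE; '=' treats '%' as a literal character

Fix: Use LIKE for wildcard pattern matching

Corrected query:
SELECT id, product FROM orders WHERE product LIKE 'T%'

Result:
id | product
---+--------
3  | Tablet 
5  | Tablet 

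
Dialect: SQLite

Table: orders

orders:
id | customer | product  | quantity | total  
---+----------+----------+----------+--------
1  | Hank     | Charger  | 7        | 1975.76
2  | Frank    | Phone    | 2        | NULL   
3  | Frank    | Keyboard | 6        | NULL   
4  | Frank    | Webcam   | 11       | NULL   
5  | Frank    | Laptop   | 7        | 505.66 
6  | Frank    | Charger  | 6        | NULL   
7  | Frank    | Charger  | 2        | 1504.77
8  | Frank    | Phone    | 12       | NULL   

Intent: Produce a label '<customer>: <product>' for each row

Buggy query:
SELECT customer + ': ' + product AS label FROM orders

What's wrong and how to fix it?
Bug: SQLite uses || for string concatenation; + coerces text to numbers (yielding 0)

Fix: Use the || operator for string concatenation

Corrected query:
SELECT customer || ': ' || product AS label FROM orders

Result:
label          
---------------
Hank: Charger  
Frank: Phone   
Frank: Keyboard
Frank: Webcam  
Frank: Laptop  
Frank: Charger 
Frank: Charger 
Frank: Phone   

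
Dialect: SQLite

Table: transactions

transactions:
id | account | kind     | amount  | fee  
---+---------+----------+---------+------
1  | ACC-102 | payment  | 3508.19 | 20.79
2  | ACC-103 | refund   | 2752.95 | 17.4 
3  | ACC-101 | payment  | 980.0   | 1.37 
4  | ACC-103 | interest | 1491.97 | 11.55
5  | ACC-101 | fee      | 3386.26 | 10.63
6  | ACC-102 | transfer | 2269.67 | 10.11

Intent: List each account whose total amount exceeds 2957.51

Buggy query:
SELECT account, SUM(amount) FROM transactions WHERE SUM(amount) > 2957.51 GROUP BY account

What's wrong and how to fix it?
Bug: Aggregate functions cannot appear in a WHERE clause

Fix: Move the aggregate condition to a HAVING clause

Corrected query:
SELECT account, SUM(amount) FROM transactions GROUP BY account HAVING SUM(amount) > 2957.51

Result:
account | SUM(amount)
--------+------------
ACC-101 | 4366.26    
ACC-102 | 5777.86    
ACC-103 | 4244.92    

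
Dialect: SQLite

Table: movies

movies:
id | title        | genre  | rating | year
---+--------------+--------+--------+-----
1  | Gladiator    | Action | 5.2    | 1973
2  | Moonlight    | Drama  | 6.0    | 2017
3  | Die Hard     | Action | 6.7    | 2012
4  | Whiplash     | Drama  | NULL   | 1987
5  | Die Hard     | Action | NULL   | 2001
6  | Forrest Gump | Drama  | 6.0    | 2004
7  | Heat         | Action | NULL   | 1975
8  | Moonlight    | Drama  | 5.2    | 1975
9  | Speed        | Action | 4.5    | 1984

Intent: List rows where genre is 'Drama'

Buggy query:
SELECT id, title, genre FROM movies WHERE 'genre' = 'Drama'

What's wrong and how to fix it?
Bug: Single quotes denote string literals in SQL; the column name is being compared as a constant string

Fix: Remove the quotes around the column name (or use double quotes for an identifier)

Corrected query:
SELECT id, title, genre FROM movies WHERE genre = 'Drama'

Result:
id | title        | genre
---+--------------+------
2  | Moonlight    | Drama
4  | Whiplash     | Drama
6  | Forrest Gump | Drama
8  | Moonlight    | Drama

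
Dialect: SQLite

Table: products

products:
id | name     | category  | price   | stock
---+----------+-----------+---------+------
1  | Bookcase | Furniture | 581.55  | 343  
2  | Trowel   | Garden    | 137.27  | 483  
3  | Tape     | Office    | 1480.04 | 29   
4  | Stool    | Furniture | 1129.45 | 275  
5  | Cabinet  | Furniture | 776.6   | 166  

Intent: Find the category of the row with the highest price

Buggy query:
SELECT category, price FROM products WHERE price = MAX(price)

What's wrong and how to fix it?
Bug: WHERE is evaluated per row; an aggregate over the whole table isn't defined there

Fix: Wrap MAX in a scalar subquery so WHERE compares against a single value

Corrected query:
SELECT category, price FROM products WHERE price = (SELECT MAX(price) FROM products)

Result:
category | price  
---------+--------
Office   | 1480.04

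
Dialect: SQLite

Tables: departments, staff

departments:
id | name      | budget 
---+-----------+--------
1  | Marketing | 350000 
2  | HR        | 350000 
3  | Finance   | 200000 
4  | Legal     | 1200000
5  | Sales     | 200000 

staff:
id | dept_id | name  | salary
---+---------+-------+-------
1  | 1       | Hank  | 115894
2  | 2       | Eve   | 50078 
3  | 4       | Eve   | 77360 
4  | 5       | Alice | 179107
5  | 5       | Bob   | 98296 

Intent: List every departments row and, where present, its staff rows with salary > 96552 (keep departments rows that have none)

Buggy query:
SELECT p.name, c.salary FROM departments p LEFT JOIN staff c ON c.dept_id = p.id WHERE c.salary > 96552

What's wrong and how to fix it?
Bug: A WHERE condition on the right-hand table after LEFT JOIN drops unmatched parents

Fix: Put 'c.salary > 96552' in the JOIN's ON clause instead of WHERE

Corrected query:
SELECT p.name, c.salary FROM departments p LEFT JOIN staff c ON c.dept_id = p.id AND c.salary > 96552

Result:
name      | salary
----------+-------
Marketing | 115894
HR        | NULL  
Finance   | NULL  
Legal     | NULL  
Sales     | 98296 
Sales     | 179107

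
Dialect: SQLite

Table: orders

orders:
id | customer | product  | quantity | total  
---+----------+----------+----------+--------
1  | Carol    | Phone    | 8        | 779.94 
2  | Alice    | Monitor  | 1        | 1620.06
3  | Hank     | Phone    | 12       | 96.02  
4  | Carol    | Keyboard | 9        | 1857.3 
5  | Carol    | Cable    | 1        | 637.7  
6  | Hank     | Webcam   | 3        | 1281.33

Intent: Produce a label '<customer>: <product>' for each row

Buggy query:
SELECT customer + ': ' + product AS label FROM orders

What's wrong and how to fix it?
Bug: SQLite uses || for string concatenation; + coerces text to numbers (yielding 0)

Fix: Use the || operator for string concatenation

Corrected query:
SELECT customer || ': ' || product AS label FROM orders

Result:
label          
---------------
Carol: Phone   
Alice: Monitor 
Hank: Phone    
Carol: Keyboard
Carol: Cable   
Hank: Webcam   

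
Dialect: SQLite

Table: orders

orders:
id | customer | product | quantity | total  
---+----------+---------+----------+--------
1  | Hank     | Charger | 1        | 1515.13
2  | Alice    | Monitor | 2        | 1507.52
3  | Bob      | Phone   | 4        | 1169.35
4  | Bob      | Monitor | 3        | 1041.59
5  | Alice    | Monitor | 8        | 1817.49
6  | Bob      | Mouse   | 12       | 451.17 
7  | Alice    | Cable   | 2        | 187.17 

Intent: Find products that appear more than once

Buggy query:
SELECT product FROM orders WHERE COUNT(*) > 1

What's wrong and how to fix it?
Bug: COUNT(*) is an aggregate and cannot be used in WHERE

Fix: Group first, then use HAVING for the count condition

Corrected query:
SELECT product FROM orders GROUP BY product HAVING COUNT(*) > 1

Result:
product
-------
Monitor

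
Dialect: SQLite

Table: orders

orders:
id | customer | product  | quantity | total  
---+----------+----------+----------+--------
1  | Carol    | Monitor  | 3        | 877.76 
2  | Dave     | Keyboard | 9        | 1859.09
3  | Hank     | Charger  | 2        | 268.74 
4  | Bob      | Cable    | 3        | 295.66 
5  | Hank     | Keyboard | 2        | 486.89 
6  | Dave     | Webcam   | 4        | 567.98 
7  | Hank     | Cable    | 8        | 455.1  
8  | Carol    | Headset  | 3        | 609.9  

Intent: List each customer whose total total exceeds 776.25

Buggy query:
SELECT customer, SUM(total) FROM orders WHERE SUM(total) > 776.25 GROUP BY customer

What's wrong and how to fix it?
Bug: SUM(total) is an aggregate, but WHERE filters rows before aggregation

Fix: Use HAVING (which filters groups after aggregation) instead of WHERE

Corrected query:
SELECT customer, SUM(total) FROM orders GROUP BY customer HAVING SUM(total) > 776.25

Result:
customer | SUM(total)
---------+-----------
Carol    | 1487.66   
Dave     | 2427.07   
Hank     | 1210.73   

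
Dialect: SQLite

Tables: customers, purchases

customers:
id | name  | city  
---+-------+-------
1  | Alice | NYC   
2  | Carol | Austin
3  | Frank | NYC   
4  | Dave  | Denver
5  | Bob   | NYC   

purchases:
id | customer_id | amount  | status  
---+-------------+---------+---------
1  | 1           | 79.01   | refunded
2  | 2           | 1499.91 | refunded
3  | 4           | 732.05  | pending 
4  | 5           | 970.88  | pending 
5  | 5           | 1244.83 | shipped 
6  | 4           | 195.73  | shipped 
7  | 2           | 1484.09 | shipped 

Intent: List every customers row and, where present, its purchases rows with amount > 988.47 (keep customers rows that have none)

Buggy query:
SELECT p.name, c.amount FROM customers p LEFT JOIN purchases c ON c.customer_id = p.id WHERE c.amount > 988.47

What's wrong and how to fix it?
Bug: A WHERE condition on the right-hand table after LEFT JOIN drops unmatched parents

Fix: Move the right-table condition into the ON clause so unmatched parents are kept

Corrected query:
SELECT p.name, c.amount FROM customers p LEFT JOIN purchases c ON c.customer_id = p.id AND c.amount > 988.47

Result:
name  | amount 
------+--------
Alice | NULL   
Carol | 1484.09
Carol | 1499.91
Frank | NULL   
Dave  | NULL   
Bob   | 1244.83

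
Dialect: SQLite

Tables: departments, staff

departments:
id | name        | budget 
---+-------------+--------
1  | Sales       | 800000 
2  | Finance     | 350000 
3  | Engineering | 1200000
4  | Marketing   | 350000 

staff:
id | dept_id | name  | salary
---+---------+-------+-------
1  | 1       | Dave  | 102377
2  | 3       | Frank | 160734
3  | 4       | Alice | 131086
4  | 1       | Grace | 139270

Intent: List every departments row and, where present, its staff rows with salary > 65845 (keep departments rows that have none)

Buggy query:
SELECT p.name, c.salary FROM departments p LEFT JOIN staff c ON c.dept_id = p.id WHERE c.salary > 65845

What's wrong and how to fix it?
Bug: A WHERE condition on the right-hand table after LEFT JOIN drops unmatched parents

Fix: Put 'c.salary > 65845' in the JOIN's ON clause instead of WHERE

Corrected query:
SELECT p.name, c.salary FROM departments p LEFT JOIN staff c ON c.dept_id = p.id AND c.salary > 65845

Result:
name        | salary
------------+-------
Sales       | 102377
Sales       | 139270
Finance     | NULL  
Engineering | 160734
Marketing   | 131086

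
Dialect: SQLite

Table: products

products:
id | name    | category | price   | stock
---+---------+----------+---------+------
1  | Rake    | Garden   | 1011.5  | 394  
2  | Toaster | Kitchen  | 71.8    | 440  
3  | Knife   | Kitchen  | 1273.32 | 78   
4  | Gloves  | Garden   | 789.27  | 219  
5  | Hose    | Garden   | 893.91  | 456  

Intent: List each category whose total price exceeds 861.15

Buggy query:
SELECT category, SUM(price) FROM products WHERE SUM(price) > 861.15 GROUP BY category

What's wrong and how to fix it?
Bug: WHERE runs before GROUP BY, so aggregates aren't available there

Fix: Move the aggregate condition to a HAVING clause

Corrected query:
SELECT category, SUM(price) FROM products GROUP BY category HAVING SUM(price) > 861.15

Result:
category | SUM(price)
---------+-----------
Garden   | 2694.68   
Kitchen  | 1345.12   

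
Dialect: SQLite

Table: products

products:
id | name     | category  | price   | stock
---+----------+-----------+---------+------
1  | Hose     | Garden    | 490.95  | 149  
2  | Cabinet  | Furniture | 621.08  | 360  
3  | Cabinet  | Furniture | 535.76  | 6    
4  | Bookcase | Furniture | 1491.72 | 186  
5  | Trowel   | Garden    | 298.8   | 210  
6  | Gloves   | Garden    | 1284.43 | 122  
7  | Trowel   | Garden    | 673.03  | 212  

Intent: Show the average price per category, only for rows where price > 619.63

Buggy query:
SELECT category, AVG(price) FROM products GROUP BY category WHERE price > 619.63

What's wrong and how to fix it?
Bug: Row-level WHERE must come before GROUP BY in the clause order

Fix: Place WHERE between FROM and GROUP BY

Corrected query:
SELECT category, AVG(price) FROM products WHERE price > 619.63 GROUP BY category

Result:
category  | AVG(price)
----------+-----------
Furniture | 1056.4    
Garden    | 978.73    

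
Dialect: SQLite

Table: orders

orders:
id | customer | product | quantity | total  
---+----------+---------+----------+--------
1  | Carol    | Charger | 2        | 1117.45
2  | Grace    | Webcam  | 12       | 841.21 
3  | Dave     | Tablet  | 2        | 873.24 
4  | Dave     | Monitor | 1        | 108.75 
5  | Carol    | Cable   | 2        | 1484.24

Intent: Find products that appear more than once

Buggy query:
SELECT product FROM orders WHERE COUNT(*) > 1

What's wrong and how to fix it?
Bug: WHERE can't reference COUNT(*); aggregates are computed after WHERE

Fix: GROUP BY product, then filter groups with HAVING COUNT(*) > 1

Corrected query:
SELECT product FROM orders GROUP BY product HAVING COUNT(*) > 1

Result:
(no rows)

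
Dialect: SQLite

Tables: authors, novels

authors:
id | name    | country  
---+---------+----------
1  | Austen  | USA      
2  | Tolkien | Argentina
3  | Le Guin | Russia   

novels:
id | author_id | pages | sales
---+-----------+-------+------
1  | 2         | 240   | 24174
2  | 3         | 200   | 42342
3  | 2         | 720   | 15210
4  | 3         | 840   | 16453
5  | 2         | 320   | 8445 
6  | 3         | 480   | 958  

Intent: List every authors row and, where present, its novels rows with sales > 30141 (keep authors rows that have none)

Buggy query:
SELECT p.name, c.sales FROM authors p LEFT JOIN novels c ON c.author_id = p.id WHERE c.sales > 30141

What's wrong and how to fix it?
Bug: A WHERE condition on the right-hand table after LEFT JOIN drops unmatched parents

Fix: Put 'c.sales > 30141' in the JOIN's ON clause instead of WHERE

Corrected query:
SELECT p.name, c.sales FROM authors p LEFT JOIN novels c ON c.author_id = p.id AND c.sales > 30141

Result:
name    | sales
--------+------
Austen  | NULL 
Tolkien | NULL 
Le Guin | 42342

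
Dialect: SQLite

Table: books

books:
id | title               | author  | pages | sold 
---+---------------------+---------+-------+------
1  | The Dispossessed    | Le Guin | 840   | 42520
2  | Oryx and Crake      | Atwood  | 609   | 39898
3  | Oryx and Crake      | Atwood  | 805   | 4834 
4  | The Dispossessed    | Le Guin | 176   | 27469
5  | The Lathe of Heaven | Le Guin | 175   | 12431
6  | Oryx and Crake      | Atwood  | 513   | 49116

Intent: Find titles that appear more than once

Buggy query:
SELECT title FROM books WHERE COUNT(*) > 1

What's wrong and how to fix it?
Bug: COUNT(*) is an aggregate and cannot be used in WHERE

Fix: Group first, then use HAVING for the count condition

Corrected query:
SELECT title FROM books GROUP BY title HAVING COUNT(*) > 1

Result:
title           
----------------
Oryx and Crake  
The Dispossessed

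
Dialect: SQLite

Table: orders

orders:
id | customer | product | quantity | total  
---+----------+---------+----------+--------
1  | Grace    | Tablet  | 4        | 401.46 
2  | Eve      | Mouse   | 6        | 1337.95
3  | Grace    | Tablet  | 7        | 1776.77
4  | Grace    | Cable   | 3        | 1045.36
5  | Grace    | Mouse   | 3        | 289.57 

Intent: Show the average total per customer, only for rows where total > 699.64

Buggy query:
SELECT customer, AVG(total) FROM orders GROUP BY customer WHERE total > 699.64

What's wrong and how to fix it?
Bug: WHERE cannot follow GROUP BY

Fix: Place WHERE between FROM and GROUP BY

Corrected query:
SELECT customer, AVG(total) FROM orders WHERE total > 699.64 GROUP BY customer

Result:
customer | AVG(total)
---------+-----------
Eve      | 1337.95   
Grace    | 1411.065  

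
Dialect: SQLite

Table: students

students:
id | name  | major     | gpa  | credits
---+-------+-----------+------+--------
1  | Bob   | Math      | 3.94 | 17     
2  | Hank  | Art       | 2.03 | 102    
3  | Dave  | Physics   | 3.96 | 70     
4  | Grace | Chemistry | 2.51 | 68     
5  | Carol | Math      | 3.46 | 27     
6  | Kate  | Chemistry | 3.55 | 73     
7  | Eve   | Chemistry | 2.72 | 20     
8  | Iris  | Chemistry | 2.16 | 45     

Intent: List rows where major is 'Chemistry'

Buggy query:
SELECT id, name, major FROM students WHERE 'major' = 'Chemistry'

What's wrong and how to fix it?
Bug: 'major' in single quotes is a string literal, not the column; the comparison is literal-vs-literal and never true

Fix: Remove the quotes around the column name (or use double quotes for an identifier)

Corrected query:
SELECT id, name, major FROM students WHERE major = 'Chemistry'

Result:
id | name  | major    
---+-------+----------
4  | Grace | Chemistry
6  | Kate  | Chemistry
7  | Eve   | Chemistry
8  | Iris  | Chemistry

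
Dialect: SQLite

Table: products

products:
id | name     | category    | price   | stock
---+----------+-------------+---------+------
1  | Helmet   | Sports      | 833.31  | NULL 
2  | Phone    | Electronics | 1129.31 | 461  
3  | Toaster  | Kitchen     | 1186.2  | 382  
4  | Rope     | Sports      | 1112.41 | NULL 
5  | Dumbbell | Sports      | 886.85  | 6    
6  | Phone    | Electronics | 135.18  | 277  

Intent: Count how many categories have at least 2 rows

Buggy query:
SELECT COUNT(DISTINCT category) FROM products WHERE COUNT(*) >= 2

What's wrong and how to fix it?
Bug: WHERE filters individual rows, not groups, so a group-level COUNT is invalid there

Fix: Group first with HAVING COUNT(*) >= 2, then COUNT the resulting groups

Corrected query:
SELECT COUNT(*) FROM (SELECT category FROM products GROUP BY category HAVING COUNT(*) >= 2)

Result:
COUNT(*)
--------
2       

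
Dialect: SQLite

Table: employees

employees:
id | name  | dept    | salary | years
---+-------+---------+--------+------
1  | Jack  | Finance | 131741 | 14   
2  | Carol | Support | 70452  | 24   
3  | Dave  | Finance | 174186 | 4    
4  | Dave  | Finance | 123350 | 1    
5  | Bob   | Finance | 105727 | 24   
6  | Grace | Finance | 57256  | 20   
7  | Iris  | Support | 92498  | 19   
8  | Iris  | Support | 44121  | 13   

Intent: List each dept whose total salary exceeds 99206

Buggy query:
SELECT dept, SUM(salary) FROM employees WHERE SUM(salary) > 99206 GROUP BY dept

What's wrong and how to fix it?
Bug: WHERE runs before GROUP BY, so aggregates aren't available there

Fix: Use HAVING (which filters groups after aggregation) instead of WHERE

Corrected query:
SELECT dept, SUM(salary) FROM employees GROUP BY dept HAVING SUM(salary) > 99206

Result:
dept    | SUM(salary)
--------+------------
Finance | 592260     
Support | 207071     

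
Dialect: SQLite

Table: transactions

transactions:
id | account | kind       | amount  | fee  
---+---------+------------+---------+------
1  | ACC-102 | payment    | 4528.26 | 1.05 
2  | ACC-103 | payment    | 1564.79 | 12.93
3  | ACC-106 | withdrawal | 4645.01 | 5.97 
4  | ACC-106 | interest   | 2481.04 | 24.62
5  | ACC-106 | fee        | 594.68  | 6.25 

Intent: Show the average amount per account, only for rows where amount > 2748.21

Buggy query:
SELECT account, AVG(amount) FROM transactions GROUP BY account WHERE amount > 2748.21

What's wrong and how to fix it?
Bug: WHERE cannot follow GROUP BY

Fix: Move the WHERE clause before GROUP BY

Corrected query:
SELECT account, AVG(amount) FROM transactions WHERE amount > 2748.21 GROUP BY account

Result:
account | AVG(amount)
--------+------------
ACC-102 | 4528.26    
ACC-106 | 4645.01    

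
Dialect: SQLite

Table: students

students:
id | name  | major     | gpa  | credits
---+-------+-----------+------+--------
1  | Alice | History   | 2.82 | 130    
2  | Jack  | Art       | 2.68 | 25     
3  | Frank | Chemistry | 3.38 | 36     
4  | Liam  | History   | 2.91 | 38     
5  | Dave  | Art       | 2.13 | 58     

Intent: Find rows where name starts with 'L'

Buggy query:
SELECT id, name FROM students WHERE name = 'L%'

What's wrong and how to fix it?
Bug: Wildcards only work with LIKE; '=' treats '%' as a literal character

Fix: Replace '=' with LIKE so 'L%' is treated as a pattern

Corrected query:
SELECT id, name FROM students WHERE name LIKE 'L%'

Result:
id | name
---+-----
4  | Liam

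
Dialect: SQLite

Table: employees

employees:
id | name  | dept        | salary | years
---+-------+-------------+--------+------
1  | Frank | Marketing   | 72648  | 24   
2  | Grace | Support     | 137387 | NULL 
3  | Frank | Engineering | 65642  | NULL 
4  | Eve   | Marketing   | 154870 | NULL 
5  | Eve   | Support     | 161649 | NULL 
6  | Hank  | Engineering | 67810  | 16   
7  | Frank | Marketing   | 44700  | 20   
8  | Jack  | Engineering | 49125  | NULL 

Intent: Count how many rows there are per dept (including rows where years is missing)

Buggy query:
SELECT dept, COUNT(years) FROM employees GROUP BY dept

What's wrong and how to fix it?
Bug: COUNT(years) skips NULLs, so groups with missing years are undercounted

Fix: Use COUNT(*) to count all rows regardless of NULL

Corrected query:
SELECT dept, COUNT(*) FROM employees GROUP BY dept

Result:
dept        | COUNT(*)
------------+---------
Engineering | 3       
Marketing   | 3       
Support     | 2       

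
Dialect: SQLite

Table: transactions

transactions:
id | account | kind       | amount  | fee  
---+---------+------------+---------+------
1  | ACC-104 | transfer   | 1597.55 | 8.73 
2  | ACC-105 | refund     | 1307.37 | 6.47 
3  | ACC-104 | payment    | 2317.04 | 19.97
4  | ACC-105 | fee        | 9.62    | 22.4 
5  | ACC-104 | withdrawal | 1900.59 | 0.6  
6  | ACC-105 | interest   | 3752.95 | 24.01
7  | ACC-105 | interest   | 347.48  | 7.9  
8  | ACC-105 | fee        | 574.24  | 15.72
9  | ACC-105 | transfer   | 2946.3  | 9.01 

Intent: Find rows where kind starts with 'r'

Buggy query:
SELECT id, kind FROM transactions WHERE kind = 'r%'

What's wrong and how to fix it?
Bug: '=' compares the literal string including the % character; pattern matching needs LIKE

Fix: Replace '=' with LIKE so 'r%' is treated as a pattern

Corrected query:
SELECT id, kind FROM transactions WHERE kind LIKE 'r%'

Result:
id | kind  
---+-------
2  | refund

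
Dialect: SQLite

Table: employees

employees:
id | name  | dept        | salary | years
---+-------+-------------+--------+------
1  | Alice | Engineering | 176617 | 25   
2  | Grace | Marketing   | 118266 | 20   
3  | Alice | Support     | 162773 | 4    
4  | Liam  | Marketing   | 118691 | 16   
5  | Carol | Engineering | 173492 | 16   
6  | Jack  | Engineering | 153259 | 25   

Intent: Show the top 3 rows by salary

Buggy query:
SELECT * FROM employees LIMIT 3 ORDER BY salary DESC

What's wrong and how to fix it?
Bug: ORDER BY cannot follow LIMIT; LIMIT is the final clause

Fix: Sort with ORDER BY, then apply LIMIT

Corrected query:
SELECT * FROM employees ORDER BY salary DESC LIMIT 3

Result:
id | name  | dept        | salary | years
---+-------+-------------+--------+------
1  | Alice | Engineering | 176617 | 25   
5  | Carol | Engineering | 173492 | 16   
3  | Alice | Support     | 162773 | 4    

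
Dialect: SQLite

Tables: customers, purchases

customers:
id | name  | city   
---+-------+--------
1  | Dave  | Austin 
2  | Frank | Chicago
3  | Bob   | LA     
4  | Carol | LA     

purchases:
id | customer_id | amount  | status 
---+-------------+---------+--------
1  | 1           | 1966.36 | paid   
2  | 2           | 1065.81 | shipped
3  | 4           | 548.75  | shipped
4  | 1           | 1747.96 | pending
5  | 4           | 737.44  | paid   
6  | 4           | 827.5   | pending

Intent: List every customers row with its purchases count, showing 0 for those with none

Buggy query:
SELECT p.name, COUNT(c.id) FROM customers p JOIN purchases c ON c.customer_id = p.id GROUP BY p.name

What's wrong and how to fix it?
Bug: An inner join excludes parents with zero children

Fix: Switch to LEFT JOIN to retain unmatched parent rows

Corrected query:
SELECT p.name, COUNT(c.id) FROM customers p LEFT JOIN purchases c ON c.customer_id = p.id GROUP BY p.name

Result:
name  | COUNT(c.id)
------+------------
Bob   | 0          
Carol | 3          
Dave  | 2          
Frank | 1          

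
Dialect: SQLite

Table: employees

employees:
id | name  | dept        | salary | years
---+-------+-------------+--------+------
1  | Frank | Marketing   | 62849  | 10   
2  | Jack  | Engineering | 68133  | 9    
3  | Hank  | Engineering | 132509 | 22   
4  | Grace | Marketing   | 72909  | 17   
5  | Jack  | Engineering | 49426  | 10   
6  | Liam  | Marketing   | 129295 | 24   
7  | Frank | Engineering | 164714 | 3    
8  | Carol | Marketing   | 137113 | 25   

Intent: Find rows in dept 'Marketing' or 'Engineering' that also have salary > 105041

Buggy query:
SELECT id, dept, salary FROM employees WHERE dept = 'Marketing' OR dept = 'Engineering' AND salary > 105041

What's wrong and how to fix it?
Bug: Without parentheses, AND is evaluated before OR, so the salary filter only applies to the 'Engineering' branch

Fix: Add parentheses around the OR so the AND applies to both alternatives

Corrected query:
SELECT id, dept, salary FROM employees WHERE (dept = 'Marketing' OR dept = 'Engineering') AND salary > 105041

Result:
id | dept        | salary
---+-------------+-------
3  | Engineering | 132509
6  | Marketing   | 129295
7  | Engineering | 164714
8  | Marketing   | 137113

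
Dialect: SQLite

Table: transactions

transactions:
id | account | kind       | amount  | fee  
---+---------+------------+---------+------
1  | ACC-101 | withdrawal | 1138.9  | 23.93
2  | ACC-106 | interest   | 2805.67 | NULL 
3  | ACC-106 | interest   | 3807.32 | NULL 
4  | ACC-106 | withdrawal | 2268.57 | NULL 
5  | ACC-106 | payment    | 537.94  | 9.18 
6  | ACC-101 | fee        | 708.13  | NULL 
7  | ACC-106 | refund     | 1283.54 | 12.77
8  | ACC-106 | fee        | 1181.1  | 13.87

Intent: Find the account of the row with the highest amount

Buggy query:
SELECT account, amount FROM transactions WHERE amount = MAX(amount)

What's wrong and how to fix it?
Bug: WHERE is evaluated per row; an aggregate over the whole table isn't defined there

Fix: Wrap MAX in a scalar subquery so WHERE compares against a single value

Corrected query:
SELECT account, amount FROM transactions WHERE amount = (SELECT MAX(amount) FROM transactions)

Result:
account | amount 
--------+--------
ACC-106 | 3807.32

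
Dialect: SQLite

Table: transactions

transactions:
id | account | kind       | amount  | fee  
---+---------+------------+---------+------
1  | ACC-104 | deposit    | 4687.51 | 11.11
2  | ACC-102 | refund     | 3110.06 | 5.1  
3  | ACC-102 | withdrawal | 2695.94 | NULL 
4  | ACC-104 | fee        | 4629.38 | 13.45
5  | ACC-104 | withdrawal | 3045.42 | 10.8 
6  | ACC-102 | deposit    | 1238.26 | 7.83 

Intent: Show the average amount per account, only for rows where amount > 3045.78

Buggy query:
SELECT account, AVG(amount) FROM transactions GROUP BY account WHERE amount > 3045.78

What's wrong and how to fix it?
Bug: WHERE cannot follow GROUP BY

Fix: Move the WHERE clause before GROUP BY

Corrected query:
SELECT account, AVG(amount) FROM transactions WHERE amount > 3045.78 GROUP BY account

Result:
account | AVG(amount)
--------+------------
ACC-102 | 3110.06    
ACC-104 | 4658.445   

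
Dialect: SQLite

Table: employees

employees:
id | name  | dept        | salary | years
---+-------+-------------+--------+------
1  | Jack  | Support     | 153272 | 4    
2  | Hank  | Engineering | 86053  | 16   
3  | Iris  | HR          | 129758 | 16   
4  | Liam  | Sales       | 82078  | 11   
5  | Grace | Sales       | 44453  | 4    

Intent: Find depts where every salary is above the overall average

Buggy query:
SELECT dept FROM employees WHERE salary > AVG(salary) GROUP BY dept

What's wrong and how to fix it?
Bug: WHERE evaluates per row before aggregation, so AVG() is unavailable

Fix: Use a subquery for AVG and a HAVING MIN(...) filter so the condition holds for every row in the group

Corrected query:
SELECT dept FROM employees GROUP BY dept HAVING MIN(salary) > (SELECT AVG(salary) FROM employees)

Result:
dept   
-------
HR     
Support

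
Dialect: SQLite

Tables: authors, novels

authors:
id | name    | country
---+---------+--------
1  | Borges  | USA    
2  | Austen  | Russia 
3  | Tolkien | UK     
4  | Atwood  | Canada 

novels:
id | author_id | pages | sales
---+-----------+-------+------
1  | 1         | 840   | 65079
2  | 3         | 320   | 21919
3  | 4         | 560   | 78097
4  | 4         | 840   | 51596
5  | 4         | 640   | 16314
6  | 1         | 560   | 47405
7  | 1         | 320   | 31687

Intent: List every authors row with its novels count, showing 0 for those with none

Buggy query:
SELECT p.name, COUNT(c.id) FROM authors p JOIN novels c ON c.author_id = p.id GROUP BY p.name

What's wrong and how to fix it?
Bug: INNER JOIN drops authors rows that have no matching novels rows

Fix: Switch to LEFT JOIN to retain unmatched parent rows

Corrected query:
SELECT p.name, COUNT(c.id) FROM authors p LEFT JOIN novels c ON c.author_id = p.id GROUP BY p.name

Result:
name    | COUNT(c.id)
--------+------------
Atwood  | 3          
Austen  | 0          
Borges  | 3          
Tolkien | 1          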